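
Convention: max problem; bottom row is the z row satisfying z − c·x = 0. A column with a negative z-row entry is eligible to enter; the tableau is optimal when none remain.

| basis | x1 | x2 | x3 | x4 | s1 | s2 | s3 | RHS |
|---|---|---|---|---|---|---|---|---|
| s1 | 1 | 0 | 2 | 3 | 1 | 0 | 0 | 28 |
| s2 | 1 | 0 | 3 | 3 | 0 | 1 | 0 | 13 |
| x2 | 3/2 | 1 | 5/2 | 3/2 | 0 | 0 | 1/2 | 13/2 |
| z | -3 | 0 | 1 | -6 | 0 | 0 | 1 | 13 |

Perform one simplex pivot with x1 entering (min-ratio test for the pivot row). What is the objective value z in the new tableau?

26

Ratio test on column x1 — row 1: 28/1 = 28; row 2: 13/1 = 13; row 3: (13/2)/(3/2) = 13/3. Minimum is 13/3 at row 3 (x2 leaves); pivot element 3/2.
Pivot on row 3; the z-row RHS becomes 13 − (-3)·(13/3) = 26.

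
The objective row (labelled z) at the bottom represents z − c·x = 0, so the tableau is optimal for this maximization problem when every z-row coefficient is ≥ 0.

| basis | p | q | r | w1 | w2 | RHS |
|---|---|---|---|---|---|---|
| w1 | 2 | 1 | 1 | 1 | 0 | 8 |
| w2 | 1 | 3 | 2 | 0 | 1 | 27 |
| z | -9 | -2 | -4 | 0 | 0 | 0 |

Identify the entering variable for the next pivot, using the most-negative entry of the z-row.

Negative z-row entries: p: -9, q: -2, r: -4.
The most negative is -9 in column p, so p enters.

p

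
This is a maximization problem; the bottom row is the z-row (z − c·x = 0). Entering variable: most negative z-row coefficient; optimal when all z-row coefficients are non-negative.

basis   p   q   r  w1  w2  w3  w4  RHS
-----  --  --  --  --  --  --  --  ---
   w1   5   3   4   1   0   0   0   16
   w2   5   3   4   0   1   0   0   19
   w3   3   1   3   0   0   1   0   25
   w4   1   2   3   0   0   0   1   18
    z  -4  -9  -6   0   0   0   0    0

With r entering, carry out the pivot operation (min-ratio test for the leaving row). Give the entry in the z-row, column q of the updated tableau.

-9/2

Ratio test on column r — row 1: 16/4 = 4; row 2: 19/4 = 19/4; row 3: 25/3 = 25/3; row 4: 18/3 = 6. Minimum is 4 at row 1 (w1 leaves); pivot element 4.
Divide row 1 by 4; eliminate column r from the other rows.
z-row update in column q: -9 − (-6)·(3/4) = -9/2.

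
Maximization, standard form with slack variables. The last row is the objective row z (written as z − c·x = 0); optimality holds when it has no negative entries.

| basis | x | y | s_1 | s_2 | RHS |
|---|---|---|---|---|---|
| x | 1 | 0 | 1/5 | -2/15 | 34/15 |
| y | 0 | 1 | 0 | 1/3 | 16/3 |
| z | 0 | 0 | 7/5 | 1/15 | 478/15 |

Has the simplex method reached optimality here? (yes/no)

yes

Every z-row coefficient is ≥ 0, so the tableau is optimal.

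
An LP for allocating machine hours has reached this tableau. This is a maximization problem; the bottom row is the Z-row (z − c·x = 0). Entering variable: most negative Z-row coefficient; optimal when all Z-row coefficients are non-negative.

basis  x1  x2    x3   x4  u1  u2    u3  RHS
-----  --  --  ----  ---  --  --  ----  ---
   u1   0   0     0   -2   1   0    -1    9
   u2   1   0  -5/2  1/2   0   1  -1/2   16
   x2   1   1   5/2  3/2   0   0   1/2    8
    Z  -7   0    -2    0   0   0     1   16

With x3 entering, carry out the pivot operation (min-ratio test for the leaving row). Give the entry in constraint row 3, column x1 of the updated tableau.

2/5

Ratio test on column x3 — row 1: entry 0 ≤ 0; row 2: entry -5/2 ≤ 0; row 3: 8/(5/2) = 16/5. Minimum is 16/5 at row 3 (x2 leaves); pivot element 5/2.
Divide row 3 by 5/2; eliminate column x3 from the other rows.
In the new row 3, the x1 entry is the old entry divided by the pivot: 1/(5/2) = 2/5.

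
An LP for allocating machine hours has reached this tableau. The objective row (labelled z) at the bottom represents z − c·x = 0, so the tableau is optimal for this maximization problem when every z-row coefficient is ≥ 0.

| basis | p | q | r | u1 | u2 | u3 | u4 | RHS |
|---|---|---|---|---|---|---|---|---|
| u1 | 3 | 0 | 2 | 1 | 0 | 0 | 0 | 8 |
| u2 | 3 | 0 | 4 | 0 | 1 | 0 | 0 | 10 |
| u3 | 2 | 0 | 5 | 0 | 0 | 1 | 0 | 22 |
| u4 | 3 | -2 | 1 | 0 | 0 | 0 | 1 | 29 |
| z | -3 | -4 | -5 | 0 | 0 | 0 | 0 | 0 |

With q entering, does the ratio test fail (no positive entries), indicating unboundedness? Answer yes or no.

Every constraint-row entry in column q is ≤ 0, so increasing q is unbounded.

yes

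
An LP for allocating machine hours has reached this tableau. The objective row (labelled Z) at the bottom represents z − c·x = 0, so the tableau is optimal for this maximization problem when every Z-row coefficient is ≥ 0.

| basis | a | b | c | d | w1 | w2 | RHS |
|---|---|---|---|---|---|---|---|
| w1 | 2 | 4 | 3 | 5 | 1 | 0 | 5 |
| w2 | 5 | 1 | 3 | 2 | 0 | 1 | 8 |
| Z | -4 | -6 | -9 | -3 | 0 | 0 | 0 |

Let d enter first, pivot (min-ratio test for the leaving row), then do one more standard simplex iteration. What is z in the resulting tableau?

Ratio test on column d — row 1: 5/5 = 1; row 2: 8/2 = 4. Minimum is 1 at row 1 (w1 leaves); pivot element 5.
Pivot on row 1; the Z-row RHS becomes 0 − (-3)·1 = 3.
Next entering variable (most negative Z-row entry -36/5): c.
Ratio test on column c — row 1: 1/(3/5) = 5/3; row 2: 6/(9/5) = 10/3. Minimum is 5/3 at row 1 (d leaves); pivot element 3/5.
After the second pivot the Z-row RHS is 3 − (-36/5)·(5/3) = 15.

15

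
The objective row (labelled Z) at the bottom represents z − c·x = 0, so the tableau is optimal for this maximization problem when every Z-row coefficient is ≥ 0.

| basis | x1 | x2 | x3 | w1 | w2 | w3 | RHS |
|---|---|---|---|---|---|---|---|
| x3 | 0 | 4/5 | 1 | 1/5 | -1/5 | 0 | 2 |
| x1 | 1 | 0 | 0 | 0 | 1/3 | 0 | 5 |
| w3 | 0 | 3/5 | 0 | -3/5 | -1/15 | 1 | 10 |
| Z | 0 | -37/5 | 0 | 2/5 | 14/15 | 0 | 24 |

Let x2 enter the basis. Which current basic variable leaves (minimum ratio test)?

Column x2 entries and ratios — x3: 2/(4/5) = 5/2; x1: 0 ≤ 0, skip; w3: 10/(3/5) = 50/3.
Smallest ratio is 5/2 in the row of x3, so x3 leaves.

x3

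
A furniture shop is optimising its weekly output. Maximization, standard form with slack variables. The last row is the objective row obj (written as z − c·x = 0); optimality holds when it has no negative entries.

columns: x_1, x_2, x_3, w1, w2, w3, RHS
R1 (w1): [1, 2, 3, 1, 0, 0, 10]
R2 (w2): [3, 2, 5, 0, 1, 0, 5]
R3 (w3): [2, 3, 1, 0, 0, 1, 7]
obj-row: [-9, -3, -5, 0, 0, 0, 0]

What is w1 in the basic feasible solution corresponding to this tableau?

10

w1 is basic (row 1); its value is the RHS of that row, 10.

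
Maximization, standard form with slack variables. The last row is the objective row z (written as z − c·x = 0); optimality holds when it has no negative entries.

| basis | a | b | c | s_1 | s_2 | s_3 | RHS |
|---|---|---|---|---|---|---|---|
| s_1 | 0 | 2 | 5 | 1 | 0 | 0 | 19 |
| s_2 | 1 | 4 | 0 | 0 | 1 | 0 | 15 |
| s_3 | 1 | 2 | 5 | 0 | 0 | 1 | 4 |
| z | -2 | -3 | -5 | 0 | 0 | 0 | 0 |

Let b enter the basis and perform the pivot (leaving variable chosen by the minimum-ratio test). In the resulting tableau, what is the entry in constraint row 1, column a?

Ratio test on column b — row 1: 19/2 = 19/2; row 2: 15/4 = 15/4; row 3: 4/2 = 2. Minimum is 2 at row 3 (s_3 leaves); pivot element 2.
Divide row 3 by 2; eliminate column b from the other rows.
Row 1 update in column a: 0 − 2·(1/2) = -1.

-1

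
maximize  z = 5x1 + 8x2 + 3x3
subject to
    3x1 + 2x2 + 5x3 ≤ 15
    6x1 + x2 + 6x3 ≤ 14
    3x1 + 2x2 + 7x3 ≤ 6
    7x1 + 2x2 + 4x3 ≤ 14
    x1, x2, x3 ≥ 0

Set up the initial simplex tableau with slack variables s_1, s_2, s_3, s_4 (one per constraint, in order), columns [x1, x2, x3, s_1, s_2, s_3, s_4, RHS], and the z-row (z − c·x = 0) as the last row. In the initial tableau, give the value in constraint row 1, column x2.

Constraint 1 has coefficient 2 on x2.

2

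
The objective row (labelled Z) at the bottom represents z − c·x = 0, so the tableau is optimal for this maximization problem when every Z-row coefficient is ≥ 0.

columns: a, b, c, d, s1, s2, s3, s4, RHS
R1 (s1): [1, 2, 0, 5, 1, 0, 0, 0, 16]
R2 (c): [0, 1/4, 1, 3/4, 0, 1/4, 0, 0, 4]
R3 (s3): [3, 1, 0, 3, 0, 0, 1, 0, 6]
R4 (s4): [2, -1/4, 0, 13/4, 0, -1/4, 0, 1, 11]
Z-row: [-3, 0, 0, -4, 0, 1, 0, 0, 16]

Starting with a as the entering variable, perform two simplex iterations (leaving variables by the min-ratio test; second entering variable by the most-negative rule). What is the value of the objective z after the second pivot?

Ratio test on column a — row 1: 16/1 = 16; row 2: entry 0 ≤ 0; row 3: 6/3 = 2; row 4: 11/2 = 11/2. Minimum is 2 at row 3 (s3 leaves); pivot element 3.
Pivot on row 3; the Z-row RHS becomes 16 − (-3)·2 = 22.
Next entering variable (most negative Z-row entry -1): d.
Ratio test on column d — row 1: 14/4 = 7/2; row 2: 4/(3/4) = 16/3; row 3: 2/1 = 2; row 4: 7/(5/4) = 28/5. Minimum is 2 at row 3 (a leaves); pivot element 1.
After the second pivot the Z-row RHS is 22 − (-1)·2 = 24.

24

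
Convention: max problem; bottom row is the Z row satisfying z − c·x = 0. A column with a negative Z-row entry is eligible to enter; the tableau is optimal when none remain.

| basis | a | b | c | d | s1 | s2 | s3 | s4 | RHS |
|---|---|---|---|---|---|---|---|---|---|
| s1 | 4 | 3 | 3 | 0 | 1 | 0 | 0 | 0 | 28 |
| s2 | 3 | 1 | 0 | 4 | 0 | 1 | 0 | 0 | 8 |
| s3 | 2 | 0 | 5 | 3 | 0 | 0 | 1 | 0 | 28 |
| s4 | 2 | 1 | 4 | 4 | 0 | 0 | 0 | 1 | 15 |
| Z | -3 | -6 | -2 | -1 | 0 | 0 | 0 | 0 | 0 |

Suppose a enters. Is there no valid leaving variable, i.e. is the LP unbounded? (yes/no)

no

Column a has positive entries in row(s) 1, 2, 3, 4, so the ratio test bounds it — not unbounded.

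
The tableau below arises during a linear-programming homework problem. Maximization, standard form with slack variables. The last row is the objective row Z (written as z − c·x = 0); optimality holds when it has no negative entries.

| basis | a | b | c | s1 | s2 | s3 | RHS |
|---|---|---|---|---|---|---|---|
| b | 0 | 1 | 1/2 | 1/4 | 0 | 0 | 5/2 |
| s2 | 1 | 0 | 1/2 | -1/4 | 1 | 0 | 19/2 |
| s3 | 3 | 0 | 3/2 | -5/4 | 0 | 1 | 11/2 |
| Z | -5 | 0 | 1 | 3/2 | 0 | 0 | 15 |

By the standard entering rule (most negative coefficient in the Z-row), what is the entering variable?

a

Negative Z-row entries: a: -5.
The most negative is -5 in column a, so a enters.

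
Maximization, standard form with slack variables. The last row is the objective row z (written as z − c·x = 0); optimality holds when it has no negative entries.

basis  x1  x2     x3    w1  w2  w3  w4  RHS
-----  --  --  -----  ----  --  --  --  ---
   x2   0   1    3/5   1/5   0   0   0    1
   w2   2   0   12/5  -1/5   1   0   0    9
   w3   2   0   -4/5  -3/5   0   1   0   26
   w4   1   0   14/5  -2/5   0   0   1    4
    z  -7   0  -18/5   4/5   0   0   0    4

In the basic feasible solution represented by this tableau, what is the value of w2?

9

w2 is basic (row 2); its value is the RHS of that row, 9.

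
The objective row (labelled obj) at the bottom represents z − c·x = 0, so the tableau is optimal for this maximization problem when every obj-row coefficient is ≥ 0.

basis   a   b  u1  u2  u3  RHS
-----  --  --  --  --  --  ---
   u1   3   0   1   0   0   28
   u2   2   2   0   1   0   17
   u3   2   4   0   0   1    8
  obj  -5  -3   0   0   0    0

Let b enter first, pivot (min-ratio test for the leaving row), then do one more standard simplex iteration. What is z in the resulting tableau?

20

Ratio test on column b — row 1: entry 0 ≤ 0; row 2: 17/2 = 17/2; row 3: 8/4 = 2. Minimum is 2 at row 3 (u3 leaves); pivot element 4.
Pivot on row 3; the obj-row RHS becomes 0 − (-3)·2 = 6.
Next entering variable (most negative obj-row entry -7/2): a.
Ratio test on column a — row 1: 28/3 = 28/3; row 2: 13/1 = 13; row 3: 2/(1/2) = 4. Minimum is 4 at row 3 (b leaves); pivot element 1/2.
After the second pivot the obj-row RHS is 6 − (-7/2)·4 = 20.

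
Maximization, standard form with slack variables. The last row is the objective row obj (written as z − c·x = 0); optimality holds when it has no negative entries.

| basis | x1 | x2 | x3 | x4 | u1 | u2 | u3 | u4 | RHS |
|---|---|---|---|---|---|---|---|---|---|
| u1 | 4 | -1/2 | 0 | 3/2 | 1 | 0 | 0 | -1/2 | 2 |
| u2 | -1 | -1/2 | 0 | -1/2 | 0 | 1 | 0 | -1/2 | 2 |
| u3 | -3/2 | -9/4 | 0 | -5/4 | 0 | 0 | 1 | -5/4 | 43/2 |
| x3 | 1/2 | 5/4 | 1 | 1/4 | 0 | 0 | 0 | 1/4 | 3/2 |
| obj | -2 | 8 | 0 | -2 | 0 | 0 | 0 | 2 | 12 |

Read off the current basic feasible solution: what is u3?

u3 is basic (row 3); its value is the RHS of that row, 43/2.

43/2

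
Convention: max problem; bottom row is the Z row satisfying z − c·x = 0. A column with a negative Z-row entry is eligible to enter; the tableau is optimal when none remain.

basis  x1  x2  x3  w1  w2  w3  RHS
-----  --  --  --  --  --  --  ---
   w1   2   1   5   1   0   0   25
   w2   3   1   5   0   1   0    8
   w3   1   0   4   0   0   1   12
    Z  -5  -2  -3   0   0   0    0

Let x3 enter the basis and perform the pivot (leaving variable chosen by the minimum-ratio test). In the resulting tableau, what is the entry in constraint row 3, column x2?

Ratio test on column x3 — row 1: 25/5 = 5; row 2: 8/5 = 8/5; row 3: 12/4 = 3. Minimum is 8/5 at row 2 (w2 leaves); pivot element 5.
Divide row 2 by 5; eliminate column x3 from the other rows.
Row 3 update in column x2: 0 − 4·(1/5) = -4/5.

-4/5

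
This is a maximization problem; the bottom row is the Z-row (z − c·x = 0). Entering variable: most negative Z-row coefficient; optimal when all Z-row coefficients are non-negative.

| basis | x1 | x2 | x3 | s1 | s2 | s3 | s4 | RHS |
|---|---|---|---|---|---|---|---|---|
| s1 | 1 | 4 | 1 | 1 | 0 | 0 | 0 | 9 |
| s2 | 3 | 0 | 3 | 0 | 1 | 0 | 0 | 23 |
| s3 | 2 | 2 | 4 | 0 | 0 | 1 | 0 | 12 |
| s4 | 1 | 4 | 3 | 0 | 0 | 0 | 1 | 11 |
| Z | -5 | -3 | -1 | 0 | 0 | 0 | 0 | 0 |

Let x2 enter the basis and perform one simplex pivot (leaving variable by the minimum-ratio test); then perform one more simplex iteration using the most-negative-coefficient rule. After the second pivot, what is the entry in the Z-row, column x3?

29/3

Ratio test on column x2 — row 1: 9/4 = 9/4; row 2: entry 0 ≤ 0; row 3: 12/2 = 6; row 4: 11/4 = 11/4. Minimum is 9/4 at row 1 (s1 leaves); pivot element 4.
Divide row 1 by 4; eliminate column x2 from the other rows.
Second iteration: most negative Z-row entry is -17/4 in column x1, so x1 enters.
Ratio test on column x1 — row 1: (9/4)/(1/4) = 9; row 2: 23/3 = 23/3; row 3: (15/2)/(3/2) = 5; row 4: entry 0 ≤ 0. Minimum is 5 at row 3 (s3 leaves); pivot element 3/2.
Divide row 3 by 3/2; eliminate column x1 from the other rows.
After both pivots, the entry at the Z-row, column x3 is 29/3.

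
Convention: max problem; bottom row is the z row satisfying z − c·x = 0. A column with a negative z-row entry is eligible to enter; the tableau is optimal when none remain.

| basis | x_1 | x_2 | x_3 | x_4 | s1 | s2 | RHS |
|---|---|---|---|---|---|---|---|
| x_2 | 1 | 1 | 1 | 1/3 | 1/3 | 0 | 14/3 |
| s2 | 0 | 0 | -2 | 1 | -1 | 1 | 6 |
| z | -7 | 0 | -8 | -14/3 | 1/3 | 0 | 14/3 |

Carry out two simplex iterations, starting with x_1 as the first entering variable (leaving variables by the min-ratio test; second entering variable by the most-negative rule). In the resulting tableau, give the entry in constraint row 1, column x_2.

1

Ratio test on column x_1 — row 1: (14/3)/1 = 14/3; row 2: entry 0 ≤ 0. Minimum is 14/3 at row 1 (x_2 leaves); pivot element 1.
Divide row 1 by 1; eliminate column x_1 from the other rows.
Second iteration: most negative z-row entry is -7/3 in column x_4, so x_4 enters.
Ratio test on column x_4 — row 1: (14/3)/(1/3) = 14; row 2: 6/1 = 6. Minimum is 6 at row 2 (s2 leaves); pivot element 1.
Divide row 2 by 1; eliminate column x_4 from the other rows.
After both pivots, the entry at constraint row 1, column x_2 is 1.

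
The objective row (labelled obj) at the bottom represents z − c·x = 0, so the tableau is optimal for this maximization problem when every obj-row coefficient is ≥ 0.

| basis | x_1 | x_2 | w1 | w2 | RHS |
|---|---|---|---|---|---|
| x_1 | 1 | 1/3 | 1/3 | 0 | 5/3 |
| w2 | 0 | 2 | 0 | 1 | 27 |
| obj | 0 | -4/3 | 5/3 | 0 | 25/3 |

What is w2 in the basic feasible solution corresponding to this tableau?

w2 is basic (row 2); its value is the RHS of that row, 27.

27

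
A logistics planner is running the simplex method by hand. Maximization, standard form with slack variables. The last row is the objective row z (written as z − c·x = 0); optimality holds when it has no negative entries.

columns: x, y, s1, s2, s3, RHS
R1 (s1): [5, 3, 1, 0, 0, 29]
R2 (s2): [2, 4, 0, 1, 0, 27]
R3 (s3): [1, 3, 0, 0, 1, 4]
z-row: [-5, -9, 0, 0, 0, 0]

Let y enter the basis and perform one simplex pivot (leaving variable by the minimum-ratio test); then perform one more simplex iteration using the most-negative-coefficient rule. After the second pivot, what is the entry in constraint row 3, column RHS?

Ratio test on column y — row 1: 29/3 = 29/3; row 2: 27/4 = 27/4; row 3: 4/3 = 4/3. Minimum is 4/3 at row 3 (s3 leaves); pivot element 3.
Divide row 3 by 3; eliminate column y from the other rows.
Second iteration: most negative z-row entry is -2 in column x, so x enters.
Ratio test on column x — row 1: 25/4 = 25/4; row 2: (65/3)/(2/3) = 65/2; row 3: (4/3)/(1/3) = 4. Minimum is 4 at row 3 (y leaves); pivot element 1/3.
Divide row 3 by 1/3; eliminate column x from the other rows.
After both pivots, the entry at constraint row 3, column RHS is 4.

4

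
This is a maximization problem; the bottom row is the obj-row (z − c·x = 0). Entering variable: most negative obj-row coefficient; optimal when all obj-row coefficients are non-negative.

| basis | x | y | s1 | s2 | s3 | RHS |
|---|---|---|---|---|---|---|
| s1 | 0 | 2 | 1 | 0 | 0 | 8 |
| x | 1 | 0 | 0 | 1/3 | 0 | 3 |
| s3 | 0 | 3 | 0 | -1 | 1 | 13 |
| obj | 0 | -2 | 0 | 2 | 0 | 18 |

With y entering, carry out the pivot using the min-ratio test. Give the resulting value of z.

26

Ratio test on column y — row 1: 8/2 = 4; row 2: entry 0 ≤ 0; row 3: 13/3 = 13/3. Minimum is 4 at row 1 (s1 leaves); pivot element 2.
Pivot on row 1; the obj-row RHS becomes 18 − (-2)·4 = 26.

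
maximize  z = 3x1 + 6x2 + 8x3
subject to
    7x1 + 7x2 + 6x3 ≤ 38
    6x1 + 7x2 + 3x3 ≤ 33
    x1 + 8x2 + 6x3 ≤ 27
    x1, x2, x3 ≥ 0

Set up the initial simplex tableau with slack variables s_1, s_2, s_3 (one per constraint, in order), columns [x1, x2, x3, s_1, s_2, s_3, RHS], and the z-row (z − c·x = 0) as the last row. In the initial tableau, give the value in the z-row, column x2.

The z-row carries the negated objective coefficients: the x2 entry is -6.

-6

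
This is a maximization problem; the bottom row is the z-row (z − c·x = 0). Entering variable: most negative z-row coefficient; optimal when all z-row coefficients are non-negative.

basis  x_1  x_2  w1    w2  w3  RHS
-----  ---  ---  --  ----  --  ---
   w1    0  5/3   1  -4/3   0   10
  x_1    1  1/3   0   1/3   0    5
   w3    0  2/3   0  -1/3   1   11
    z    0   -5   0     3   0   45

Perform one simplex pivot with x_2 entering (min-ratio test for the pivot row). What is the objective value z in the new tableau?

75

Ratio test on column x_2 — row 1: 10/(5/3) = 6; row 2: 5/(1/3) = 15; row 3: 11/(2/3) = 33/2. Minimum is 6 at row 1 (w1 leaves); pivot element 5/3.
Pivot on row 1; the z-row RHS becomes 45 − (-5)·6 = 75.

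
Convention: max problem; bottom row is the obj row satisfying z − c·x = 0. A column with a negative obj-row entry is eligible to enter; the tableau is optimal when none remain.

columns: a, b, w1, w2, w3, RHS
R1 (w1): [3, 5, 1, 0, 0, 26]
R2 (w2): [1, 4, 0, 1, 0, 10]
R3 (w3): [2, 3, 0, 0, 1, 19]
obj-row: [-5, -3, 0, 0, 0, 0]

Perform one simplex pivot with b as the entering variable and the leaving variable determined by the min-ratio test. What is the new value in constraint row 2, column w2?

Ratio test on column b — row 1: 26/5 = 26/5; row 2: 10/4 = 5/2; row 3: 19/3 = 19/3. Minimum is 5/2 at row 2 (w2 leaves); pivot element 4.
Divide row 2 by 4; eliminate column b from the other rows.
In the new row 2, the w2 entry is the old entry divided by the pivot: 1/4 = 1/4.

1/4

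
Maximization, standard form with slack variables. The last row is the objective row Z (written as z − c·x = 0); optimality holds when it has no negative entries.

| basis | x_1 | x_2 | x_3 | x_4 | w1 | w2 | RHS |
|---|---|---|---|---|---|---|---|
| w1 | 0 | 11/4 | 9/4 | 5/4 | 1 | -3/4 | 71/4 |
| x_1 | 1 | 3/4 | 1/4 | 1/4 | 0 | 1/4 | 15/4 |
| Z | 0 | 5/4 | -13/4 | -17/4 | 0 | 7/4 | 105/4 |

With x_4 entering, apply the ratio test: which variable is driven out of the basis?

w1

Column x_4 entries and ratios — w1: (71/4)/(5/4) = 71/5; x_1: (15/4)/(1/4) = 15.
Smallest ratio is 71/5 in the row of w1, so w1 leaves.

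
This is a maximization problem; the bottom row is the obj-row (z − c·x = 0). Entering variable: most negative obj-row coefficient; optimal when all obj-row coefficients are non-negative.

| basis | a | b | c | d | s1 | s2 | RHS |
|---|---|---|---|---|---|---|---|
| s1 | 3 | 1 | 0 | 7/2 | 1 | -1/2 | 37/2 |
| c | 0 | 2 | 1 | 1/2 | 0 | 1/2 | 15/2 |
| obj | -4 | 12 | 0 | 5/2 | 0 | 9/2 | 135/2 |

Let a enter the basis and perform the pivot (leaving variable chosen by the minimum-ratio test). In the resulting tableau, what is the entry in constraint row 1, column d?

Ratio test on column a — row 1: (37/2)/3 = 37/6; row 2: entry 0 ≤ 0. Minimum is 37/6 at row 1 (s1 leaves); pivot element 3.
Divide row 1 by 3; eliminate column a from the other rows.
In the new row 1, the d entry is the old entry divided by the pivot: (7/2)/3 = 7/6.

7/6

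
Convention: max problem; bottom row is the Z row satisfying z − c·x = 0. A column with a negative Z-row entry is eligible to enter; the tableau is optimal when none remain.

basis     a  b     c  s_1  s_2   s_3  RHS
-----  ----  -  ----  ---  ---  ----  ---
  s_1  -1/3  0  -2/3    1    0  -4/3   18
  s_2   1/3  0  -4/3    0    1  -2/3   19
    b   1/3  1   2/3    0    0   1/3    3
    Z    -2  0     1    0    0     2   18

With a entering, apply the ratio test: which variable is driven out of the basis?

b

Column a entries and ratios — s_1: -1/3 ≤ 0, skip; s_2: 19/(1/3) = 57; b: 3/(1/3) = 9.
Smallest ratio is 9 in the row of b, so b leaves.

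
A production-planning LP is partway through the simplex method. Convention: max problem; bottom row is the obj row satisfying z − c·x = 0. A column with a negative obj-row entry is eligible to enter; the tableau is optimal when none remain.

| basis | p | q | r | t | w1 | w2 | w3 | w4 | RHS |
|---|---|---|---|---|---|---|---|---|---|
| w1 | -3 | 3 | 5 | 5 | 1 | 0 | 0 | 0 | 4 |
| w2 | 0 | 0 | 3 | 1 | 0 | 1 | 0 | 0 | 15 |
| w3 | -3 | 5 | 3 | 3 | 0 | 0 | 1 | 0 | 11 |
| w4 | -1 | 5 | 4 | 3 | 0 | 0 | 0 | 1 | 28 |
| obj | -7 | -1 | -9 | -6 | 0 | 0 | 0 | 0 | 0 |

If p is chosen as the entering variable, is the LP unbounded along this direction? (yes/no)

Every constraint-row entry in column p is ≤ 0, so increasing p is unbounded.

yes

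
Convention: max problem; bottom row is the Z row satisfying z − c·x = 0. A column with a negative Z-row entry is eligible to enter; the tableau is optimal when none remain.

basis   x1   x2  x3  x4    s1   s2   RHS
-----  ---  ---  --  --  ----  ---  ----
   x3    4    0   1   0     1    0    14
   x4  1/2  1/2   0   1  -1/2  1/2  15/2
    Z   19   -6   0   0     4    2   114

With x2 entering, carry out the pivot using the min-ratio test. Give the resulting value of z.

Ratio test on column x2 — row 1: entry 0 ≤ 0; row 2: (15/2)/(1/2) = 15. Minimum is 15 at row 2 (x4 leaves); pivot element 1/2.
Pivot on row 2; the Z-row RHS becomes 114 − (-6)·15 = 204.

204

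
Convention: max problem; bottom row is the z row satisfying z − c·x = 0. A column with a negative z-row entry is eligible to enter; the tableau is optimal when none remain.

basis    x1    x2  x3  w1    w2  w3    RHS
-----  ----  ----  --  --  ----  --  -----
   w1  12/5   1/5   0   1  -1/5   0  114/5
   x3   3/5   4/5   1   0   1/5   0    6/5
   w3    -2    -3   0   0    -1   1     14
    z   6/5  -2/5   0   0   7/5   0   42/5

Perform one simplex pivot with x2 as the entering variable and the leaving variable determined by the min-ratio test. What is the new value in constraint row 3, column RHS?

37/2

Ratio test on column x2 — row 1: (114/5)/(1/5) = 114; row 2: (6/5)/(4/5) = 3/2; row 3: entry -3 ≤ 0. Minimum is 3/2 at row 2 (x3 leaves); pivot element 4/5.
Divide row 2 by 4/5; eliminate column x2 from the other rows.
Row 3 update in column RHS: 14 − (-3)·(3/2) = 37/2.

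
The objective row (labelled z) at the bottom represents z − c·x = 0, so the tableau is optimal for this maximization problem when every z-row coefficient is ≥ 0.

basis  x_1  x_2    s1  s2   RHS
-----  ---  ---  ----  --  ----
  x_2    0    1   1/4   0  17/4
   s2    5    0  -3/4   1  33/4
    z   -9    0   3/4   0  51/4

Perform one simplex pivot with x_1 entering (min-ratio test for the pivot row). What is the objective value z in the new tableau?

Ratio test on column x_1 — row 1: entry 0 ≤ 0; row 2: (33/4)/5 = 33/20. Minimum is 33/20 at row 2 (s2 leaves); pivot element 5.
Pivot on row 2; the z-row RHS becomes 51/4 − (-9)·(33/20) = 138/5.

138/5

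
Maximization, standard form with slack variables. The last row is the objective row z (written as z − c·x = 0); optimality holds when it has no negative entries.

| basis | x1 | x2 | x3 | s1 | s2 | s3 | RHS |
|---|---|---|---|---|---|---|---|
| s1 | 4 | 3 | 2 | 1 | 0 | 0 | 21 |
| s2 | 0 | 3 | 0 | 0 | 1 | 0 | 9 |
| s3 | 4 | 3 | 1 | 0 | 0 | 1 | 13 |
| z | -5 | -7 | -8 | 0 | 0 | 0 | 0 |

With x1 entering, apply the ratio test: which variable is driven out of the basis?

s3

Column x1 entries and ratios — s1: 21/4 = 21/4; s2: 0 ≤ 0, skip; s3: 13/4 = 13/4.
Smallest ratio is 13/4 in the row of s3, so s3 leaves.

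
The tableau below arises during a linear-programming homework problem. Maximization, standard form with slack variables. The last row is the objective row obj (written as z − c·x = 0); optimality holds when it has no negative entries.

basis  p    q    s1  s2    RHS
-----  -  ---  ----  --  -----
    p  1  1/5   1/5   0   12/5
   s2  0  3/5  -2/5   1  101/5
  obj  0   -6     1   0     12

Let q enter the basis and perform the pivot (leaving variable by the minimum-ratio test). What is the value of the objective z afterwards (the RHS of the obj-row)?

84

Ratio test on column q — row 1: (12/5)/(1/5) = 12; row 2: (101/5)/(3/5) = 101/3. Minimum is 12 at row 1 (p leaves); pivot element 1/5.
Pivot on row 1; the obj-row RHS becomes 12 − (-6)·12 = 84.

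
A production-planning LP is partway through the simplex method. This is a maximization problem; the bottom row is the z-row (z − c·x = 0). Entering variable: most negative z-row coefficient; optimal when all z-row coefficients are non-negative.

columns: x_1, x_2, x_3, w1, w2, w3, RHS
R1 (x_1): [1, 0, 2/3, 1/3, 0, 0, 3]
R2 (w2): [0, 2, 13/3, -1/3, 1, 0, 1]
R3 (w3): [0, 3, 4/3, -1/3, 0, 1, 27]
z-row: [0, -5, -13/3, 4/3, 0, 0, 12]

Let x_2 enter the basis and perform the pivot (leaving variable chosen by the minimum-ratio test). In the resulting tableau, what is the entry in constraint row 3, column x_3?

-31/6

Ratio test on column x_2 — row 1: entry 0 ≤ 0; row 2: 1/2 = 1/2; row 3: 27/3 = 9. Minimum is 1/2 at row 2 (w2 leaves); pivot element 2.
Divide row 2 by 2; eliminate column x_2 from the other rows.
Row 3 update in column x_3: 4/3 − 3·(13/6) = -31/6.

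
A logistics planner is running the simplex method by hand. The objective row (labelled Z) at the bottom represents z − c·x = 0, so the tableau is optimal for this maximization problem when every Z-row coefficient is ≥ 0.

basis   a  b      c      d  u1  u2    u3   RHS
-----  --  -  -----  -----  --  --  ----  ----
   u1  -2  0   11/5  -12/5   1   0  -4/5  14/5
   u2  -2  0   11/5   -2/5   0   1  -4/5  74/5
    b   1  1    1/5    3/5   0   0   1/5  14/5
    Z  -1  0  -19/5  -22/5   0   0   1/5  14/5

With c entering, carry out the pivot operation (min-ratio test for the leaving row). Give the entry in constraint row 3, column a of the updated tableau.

Ratio test on column c — row 1: (14/5)/(11/5) = 14/11; row 2: (74/5)/(11/5) = 74/11; row 3: (14/5)/(1/5) = 14. Minimum is 14/11 at row 1 (u1 leaves); pivot element 11/5.
Divide row 1 by 11/5; eliminate column c from the other rows.
Row 3 update in column a: 1 − (1/5)·(-10/11) = 13/11.

13/11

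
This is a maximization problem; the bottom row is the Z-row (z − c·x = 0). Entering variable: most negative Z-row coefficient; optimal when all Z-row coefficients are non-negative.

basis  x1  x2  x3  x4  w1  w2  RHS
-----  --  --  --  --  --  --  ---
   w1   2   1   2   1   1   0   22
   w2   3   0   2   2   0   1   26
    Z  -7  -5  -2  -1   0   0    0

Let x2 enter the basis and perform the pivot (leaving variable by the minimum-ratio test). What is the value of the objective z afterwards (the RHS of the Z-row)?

110

Ratio test on column x2 — row 1: 22/1 = 22; row 2: entry 0 ≤ 0. Minimum is 22 at row 1 (w1 leaves); pivot element 1.
Pivot on row 1; the Z-row RHS becomes 0 − (-5)·22 = 110.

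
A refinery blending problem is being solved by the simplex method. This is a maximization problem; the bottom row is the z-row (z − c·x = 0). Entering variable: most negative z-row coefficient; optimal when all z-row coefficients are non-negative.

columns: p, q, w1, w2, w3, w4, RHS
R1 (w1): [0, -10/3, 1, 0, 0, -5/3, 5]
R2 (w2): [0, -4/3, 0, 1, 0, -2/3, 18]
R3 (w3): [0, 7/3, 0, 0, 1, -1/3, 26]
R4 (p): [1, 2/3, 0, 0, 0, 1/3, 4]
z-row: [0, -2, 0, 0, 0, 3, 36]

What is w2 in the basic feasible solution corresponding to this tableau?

18

w2 is basic (row 2); its value is the RHS of that row, 18.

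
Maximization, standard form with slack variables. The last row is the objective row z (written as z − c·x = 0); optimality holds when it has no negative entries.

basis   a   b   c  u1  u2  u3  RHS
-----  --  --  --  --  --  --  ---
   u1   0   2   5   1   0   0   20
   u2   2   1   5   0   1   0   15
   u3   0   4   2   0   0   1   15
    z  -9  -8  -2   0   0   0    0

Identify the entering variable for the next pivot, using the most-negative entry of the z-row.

Negative z-row entries: a: -9, b: -8, c: -2.
The most negative is -9 in column a, so a enters.

a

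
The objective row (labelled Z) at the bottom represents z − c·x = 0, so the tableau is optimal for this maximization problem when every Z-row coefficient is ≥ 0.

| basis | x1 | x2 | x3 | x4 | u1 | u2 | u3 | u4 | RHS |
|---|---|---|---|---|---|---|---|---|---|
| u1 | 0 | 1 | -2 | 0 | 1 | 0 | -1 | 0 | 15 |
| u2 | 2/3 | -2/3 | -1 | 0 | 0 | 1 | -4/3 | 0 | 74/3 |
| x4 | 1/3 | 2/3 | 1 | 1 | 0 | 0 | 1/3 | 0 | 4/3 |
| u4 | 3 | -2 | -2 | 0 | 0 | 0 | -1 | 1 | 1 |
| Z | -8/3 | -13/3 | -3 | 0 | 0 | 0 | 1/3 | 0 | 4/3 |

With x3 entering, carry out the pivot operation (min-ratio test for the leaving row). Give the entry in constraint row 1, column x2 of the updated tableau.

7/3

Ratio test on column x3 — row 1: entry -2 ≤ 0; row 2: entry -1 ≤ 0; row 3: (4/3)/1 = 4/3; row 4: entry -2 ≤ 0. Minimum is 4/3 at row 3 (x4 leaves); pivot element 1.
Divide row 3 by 1; eliminate column x3 from the other rows.
Row 1 update in column x2: 1 − (-2)·(2/3) = 7/3.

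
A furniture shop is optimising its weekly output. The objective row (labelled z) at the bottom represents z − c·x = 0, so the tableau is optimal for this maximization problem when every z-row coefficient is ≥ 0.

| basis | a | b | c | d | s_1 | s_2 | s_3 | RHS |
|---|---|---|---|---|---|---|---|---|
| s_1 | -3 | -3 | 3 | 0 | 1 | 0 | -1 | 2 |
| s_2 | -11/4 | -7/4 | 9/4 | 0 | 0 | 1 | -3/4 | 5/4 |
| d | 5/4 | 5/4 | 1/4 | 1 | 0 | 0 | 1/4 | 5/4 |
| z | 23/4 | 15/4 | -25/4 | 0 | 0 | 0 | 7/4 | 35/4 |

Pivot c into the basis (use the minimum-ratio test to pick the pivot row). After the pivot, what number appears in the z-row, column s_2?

25/9

Ratio test on column c — row 1: 2/3 = 2/3; row 2: (5/4)/(9/4) = 5/9; row 3: (5/4)/(1/4) = 5. Minimum is 5/9 at row 2 (s_2 leaves); pivot element 9/4.
Divide row 2 by 9/4; eliminate column c from the other rows.
z-row update in column s_2: 0 − (-25/4)·(4/9) = 25/9.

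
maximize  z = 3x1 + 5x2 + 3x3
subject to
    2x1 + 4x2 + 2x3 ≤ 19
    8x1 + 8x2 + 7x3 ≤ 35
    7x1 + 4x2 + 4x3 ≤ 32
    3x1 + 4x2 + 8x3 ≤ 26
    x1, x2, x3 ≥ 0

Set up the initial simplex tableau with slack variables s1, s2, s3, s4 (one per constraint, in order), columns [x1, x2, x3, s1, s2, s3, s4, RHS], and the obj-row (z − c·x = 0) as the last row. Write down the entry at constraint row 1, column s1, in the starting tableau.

Slack s1 belongs to constraint 1; its column is the unit vector e_1, so the entry in row 1 is 1.

1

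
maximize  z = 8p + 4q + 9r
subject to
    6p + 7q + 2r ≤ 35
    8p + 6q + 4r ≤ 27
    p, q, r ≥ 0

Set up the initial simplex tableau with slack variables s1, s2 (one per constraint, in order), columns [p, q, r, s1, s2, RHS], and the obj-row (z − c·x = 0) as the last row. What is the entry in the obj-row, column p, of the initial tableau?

The obj-row carries the negated objective coefficients: the p entry is -8.

-8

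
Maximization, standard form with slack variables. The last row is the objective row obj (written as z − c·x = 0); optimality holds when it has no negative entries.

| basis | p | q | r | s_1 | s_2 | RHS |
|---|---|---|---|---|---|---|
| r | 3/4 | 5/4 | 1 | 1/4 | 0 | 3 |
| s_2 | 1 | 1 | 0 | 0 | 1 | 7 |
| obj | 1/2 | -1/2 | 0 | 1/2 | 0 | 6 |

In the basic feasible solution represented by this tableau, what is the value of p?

0

p is not in the basis, so in the current basic feasible solution p = 0.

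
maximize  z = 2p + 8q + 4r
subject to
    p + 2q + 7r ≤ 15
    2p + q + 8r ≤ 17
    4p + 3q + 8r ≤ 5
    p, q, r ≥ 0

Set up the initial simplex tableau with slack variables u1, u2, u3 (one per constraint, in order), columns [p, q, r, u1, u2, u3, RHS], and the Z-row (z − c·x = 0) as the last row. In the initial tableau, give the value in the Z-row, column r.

-4

The Z-row carries the negated objective coefficients: the r entry is -4.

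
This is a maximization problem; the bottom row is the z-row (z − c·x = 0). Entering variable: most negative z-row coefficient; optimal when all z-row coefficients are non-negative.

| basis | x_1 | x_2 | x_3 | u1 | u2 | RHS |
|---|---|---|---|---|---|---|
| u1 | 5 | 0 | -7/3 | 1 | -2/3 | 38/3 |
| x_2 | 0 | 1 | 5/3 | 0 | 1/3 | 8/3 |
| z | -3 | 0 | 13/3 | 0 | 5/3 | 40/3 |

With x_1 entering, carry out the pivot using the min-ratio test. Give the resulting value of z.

Ratio test on column x_1 — row 1: (38/3)/5 = 38/15; row 2: entry 0 ≤ 0. Minimum is 38/15 at row 1 (u1 leaves); pivot element 5.
Pivot on row 1; the z-row RHS becomes 40/3 − (-3)·(38/15) = 314/15.

314/15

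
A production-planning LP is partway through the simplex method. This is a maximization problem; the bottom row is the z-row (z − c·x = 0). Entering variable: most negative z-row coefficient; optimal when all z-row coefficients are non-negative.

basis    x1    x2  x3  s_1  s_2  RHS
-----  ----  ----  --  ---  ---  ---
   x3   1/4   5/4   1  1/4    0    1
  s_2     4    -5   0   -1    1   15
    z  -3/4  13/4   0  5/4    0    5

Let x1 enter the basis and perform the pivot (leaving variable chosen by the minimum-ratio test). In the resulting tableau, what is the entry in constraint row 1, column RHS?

1/16

Ratio test on column x1 — row 1: 1/(1/4) = 4; row 2: 15/4 = 15/4. Minimum is 15/4 at row 2 (s_2 leaves); pivot element 4.
Divide row 2 by 4; eliminate column x1 from the other rows.
Row 1 update in column RHS: 1 − (1/4)·(15/4) = 1/16.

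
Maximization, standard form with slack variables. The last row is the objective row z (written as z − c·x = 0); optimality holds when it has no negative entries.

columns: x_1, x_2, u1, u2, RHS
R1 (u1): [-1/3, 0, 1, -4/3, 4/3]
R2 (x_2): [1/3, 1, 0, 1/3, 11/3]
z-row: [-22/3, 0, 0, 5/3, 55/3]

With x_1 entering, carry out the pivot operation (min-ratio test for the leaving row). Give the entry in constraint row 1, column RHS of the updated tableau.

5

Ratio test on column x_1 — row 1: entry -1/3 ≤ 0; row 2: (11/3)/(1/3) = 11. Minimum is 11 at row 2 (x_2 leaves); pivot element 1/3.
Divide row 2 by 1/3; eliminate column x_1 from the other rows.
Row 1 update in column RHS: 4/3 − (-1/3)·11 = 5.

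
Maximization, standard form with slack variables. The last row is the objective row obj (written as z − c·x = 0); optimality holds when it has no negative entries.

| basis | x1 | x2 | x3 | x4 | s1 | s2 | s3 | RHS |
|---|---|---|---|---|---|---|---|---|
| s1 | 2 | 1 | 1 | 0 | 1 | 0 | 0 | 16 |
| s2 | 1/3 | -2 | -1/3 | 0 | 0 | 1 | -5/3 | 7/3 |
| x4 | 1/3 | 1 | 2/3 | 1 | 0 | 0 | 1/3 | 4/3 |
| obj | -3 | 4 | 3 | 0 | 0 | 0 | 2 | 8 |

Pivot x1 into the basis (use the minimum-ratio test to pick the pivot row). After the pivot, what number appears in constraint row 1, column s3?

Ratio test on column x1 — row 1: 16/2 = 8; row 2: (7/3)/(1/3) = 7; row 3: (4/3)/(1/3) = 4. Minimum is 4 at row 3 (x4 leaves); pivot element 1/3.
Divide row 3 by 1/3; eliminate column x1 from the other rows.
Row 1 update in column s3: 0 − 2·1 = -2.

-2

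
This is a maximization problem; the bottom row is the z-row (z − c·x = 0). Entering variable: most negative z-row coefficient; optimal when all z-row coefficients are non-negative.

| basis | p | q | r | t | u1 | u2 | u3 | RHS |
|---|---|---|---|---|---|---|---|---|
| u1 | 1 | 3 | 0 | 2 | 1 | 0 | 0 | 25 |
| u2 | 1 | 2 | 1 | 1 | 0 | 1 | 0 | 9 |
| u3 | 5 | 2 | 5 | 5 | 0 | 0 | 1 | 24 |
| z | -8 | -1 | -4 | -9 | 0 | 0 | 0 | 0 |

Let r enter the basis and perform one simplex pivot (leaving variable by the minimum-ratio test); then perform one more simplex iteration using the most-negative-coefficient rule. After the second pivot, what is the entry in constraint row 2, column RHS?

21/5

Ratio test on column r — row 1: entry 0 ≤ 0; row 2: 9/1 = 9; row 3: 24/5 = 24/5. Minimum is 24/5 at row 3 (u3 leaves); pivot element 5.
Divide row 3 by 5; eliminate column r from the other rows.
Second iteration: most negative z-row entry is -5 in column t, so t enters.
Ratio test on column t — row 1: 25/2 = 25/2; row 2: entry 0 ≤ 0; row 3: (24/5)/1 = 24/5. Minimum is 24/5 at row 3 (r leaves); pivot element 1.
Divide row 3 by 1; eliminate column t from the other rows.
After both pivots, the entry at constraint row 2, column RHS is 21/5.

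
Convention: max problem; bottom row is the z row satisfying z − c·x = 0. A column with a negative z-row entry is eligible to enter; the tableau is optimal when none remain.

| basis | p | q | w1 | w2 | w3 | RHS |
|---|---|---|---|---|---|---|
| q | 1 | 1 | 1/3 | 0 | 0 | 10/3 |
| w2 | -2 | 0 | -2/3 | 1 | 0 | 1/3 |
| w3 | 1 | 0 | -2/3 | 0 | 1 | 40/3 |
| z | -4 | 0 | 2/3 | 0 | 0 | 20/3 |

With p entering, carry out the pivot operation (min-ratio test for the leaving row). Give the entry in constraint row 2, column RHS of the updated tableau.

7

Ratio test on column p — row 1: (10/3)/1 = 10/3; row 2: entry -2 ≤ 0; row 3: (40/3)/1 = 40/3. Minimum is 10/3 at row 1 (q leaves); pivot element 1.
Divide row 1 by 1; eliminate column p from the other rows.
Row 2 update in column RHS: 1/3 − (-2)·(10/3) = 7.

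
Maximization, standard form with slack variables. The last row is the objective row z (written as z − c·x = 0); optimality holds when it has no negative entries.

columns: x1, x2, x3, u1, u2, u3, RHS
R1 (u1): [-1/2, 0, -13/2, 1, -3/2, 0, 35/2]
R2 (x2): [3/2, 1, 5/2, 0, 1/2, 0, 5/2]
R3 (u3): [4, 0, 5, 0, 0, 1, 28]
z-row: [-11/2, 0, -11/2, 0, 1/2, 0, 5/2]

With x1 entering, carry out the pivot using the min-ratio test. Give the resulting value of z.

35/3

Ratio test on column x1 — row 1: entry -1/2 ≤ 0; row 2: (5/2)/(3/2) = 5/3; row 3: 28/4 = 7. Minimum is 5/3 at row 2 (x2 leaves); pivot element 3/2.
Pivot on row 2; the z-row RHS becomes 5/2 − (-11/2)·(5/3) = 35/3.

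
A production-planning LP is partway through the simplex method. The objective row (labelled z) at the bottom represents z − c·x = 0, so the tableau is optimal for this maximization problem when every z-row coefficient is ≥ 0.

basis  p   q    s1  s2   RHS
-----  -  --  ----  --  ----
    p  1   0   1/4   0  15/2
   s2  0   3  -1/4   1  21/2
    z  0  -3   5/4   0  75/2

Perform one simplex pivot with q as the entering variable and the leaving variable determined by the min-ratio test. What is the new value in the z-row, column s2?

1

Ratio test on column q — row 1: entry 0 ≤ 0; row 2: (21/2)/3 = 7/2. Minimum is 7/2 at row 2 (s2 leaves); pivot element 3.
Divide row 2 by 3; eliminate column q from the other rows.
z-row update in column s2: 0 − (-3)·(1/3) = 1.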